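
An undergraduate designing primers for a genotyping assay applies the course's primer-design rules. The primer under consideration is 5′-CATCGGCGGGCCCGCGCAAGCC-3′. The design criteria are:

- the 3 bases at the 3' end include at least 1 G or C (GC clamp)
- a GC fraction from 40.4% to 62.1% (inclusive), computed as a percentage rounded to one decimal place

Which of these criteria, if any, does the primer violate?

Fails: GC content.

Base counts: A=3, T=1, G=8, C=10 (length 22).
GC clamp: 3' end GCC has 3 G/C ✓
GC content: GC 18/22 = 81.8%, outside 40.4–62.1% ✗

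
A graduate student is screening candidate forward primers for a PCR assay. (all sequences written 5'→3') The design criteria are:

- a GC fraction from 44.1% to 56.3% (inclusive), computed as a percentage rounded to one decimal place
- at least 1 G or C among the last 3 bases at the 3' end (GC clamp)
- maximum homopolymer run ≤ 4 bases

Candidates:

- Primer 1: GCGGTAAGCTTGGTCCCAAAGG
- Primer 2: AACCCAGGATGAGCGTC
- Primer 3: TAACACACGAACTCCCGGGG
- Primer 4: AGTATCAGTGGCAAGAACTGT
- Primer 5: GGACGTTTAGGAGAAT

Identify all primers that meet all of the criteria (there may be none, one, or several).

Primer 1 (22 nt, A=5 T=4 G=8 C=5): GC 13/22 = 59.1%, outside 44.1–56.3% ✗; 3' end AGG has 2 G/C ✓; longest run = 3 ✓ — fails.
Primer 2 (17 nt, A=5 T=2 G=5 C=5): GC 10/17 = 58.8%, outside 44.1–56.3% ✗; 3' end GTC has 2 G/C ✓; longest run = 3 ✓ — fails.
Primer 3 (20 nt, A=6 T=2 G=5 C=7): GC 12/20 = 60.0%, outside 44.1–56.3% ✗; 3' end GGG has 3 G/C ✓; longest run = 4 ✓ — fails.
Primer 4 (21 nt, A=7 T=5 G=6 C=3): GC 9/21 = 42.9%, outside 44.1–56.3% ✗; 3' end TGT has 1 G/C ✓; longest run = 2 ✓ — fails.
Primer 5 (16 nt, A=5 T=4 G=6 C=1): GC 7/16 = 43.8%, outside 44.1–56.3% ✗; 3' end AAT has 0 G/C, need ≥1 ✗; longest run = 3 ✓ — fails.

None of the candidates satisfy all criteria.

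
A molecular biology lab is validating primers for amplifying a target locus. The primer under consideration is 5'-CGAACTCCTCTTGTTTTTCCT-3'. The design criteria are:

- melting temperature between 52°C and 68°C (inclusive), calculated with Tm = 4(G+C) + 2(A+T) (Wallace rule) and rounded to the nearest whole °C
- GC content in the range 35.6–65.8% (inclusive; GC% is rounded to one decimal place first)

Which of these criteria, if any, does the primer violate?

Base counts: A=2, T=10, G=2, C=7 (length 21).
Tm: Tm = 2·12 + 4·9 = 60°C ✓
GC content: GC 9/21 = 42.9% ✓

Meets all criteria.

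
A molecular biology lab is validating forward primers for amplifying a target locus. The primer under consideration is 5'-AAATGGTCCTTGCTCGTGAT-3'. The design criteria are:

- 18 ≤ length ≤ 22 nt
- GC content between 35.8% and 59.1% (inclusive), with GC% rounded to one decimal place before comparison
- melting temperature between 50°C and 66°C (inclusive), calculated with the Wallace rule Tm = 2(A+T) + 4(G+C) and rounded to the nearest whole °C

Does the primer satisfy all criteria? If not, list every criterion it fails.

Base counts: A=4, T=7, G=5, C=4 (length 20).
length: length 20 ✓
GC content: GC 9/20 = 45.0% ✓
Tm: Tm = 2·11 + 4·9 = 58°C ✓

Meets all criteria.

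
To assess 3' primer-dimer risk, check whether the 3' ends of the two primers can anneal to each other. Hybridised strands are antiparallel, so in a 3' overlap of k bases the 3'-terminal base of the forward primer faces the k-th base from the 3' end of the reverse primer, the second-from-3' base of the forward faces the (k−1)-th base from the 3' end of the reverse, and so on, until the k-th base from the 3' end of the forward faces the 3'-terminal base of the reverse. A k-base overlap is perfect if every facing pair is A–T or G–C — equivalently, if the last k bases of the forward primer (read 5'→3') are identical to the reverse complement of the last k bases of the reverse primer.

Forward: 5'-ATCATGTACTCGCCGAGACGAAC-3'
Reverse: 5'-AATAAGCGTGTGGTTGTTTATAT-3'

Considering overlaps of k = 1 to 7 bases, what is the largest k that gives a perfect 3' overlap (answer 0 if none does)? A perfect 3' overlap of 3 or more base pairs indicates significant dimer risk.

Last 7 bases (5'→3') — forward …GACGAAC, reverse …TTTATAT.
Reverse complement of the reverse primer's last 7 bases: ATATAAA; its first k bases are the reverse complement of the reverse primer's last k bases, so a perfect k-base overlap needs the forward primer's last k bases to equal them.
Comparing (forward last k vs required): k=1: C vs A ✗; k=2: AC vs AT ✗; k=3: AAC vs ATA ✗; k=4: GAAC vs ATAT ✗; k=5: CGAAC vs ATATA ✗; k=6: ACGAAC vs ATATAA ✗; k=7: GACGAAC vs ATATAAA ✗.
No overlap length from 1 to 7 is perfect, so the longest perfect 3' overlap is 0.

Longest perfect overlap: 0 complementary base pairs; below the dimer-risk threshold (threshold 3).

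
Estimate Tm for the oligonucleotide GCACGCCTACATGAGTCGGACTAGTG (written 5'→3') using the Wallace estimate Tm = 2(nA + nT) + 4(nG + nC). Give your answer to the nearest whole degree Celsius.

82°C

Base counts: A=6, T=5, G=8, C=7 (length 26).
Tm = 2·(6+5) + 4·(8+7) = 2·11 + 4·15 = 22 + 60 = 82°C.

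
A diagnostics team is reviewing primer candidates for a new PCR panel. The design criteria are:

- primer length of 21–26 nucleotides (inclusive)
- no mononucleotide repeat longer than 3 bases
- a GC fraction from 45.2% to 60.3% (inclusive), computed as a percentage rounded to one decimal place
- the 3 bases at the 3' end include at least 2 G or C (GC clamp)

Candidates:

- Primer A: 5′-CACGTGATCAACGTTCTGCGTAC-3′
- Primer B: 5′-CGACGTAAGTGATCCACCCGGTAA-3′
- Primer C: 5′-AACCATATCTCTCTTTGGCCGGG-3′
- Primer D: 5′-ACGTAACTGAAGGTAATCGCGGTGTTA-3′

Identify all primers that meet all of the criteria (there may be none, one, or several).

Primer C only.

Primer A (23 nt, A=5 T=6 G=5 C=7): length 23 ✓; longest run = 2 ✓; GC 12/23 = 52.2% ✓; 3' end TAC has 1 G/C, need ≥2 ✗ — fails.
Primer B (24 nt, A=7 T=4 G=6 C=7): length 24 ✓; longest run = 3 ✓; GC 13/24 = 54.2% ✓; 3' end TAA has 0 G/C, need ≥2 ✗ — fails.
Primer C (23 nt, A=4 T=7 G=5 C=7): length 23 ✓; longest run = 3 ✓; GC 12/23 = 52.2% ✓; 3' end GGG has 3 G/C ✓ — passes.
Primer D (27 nt, A=8 T=7 G=8 C=4): length 27, outside 21–26 ✗; longest run = 2 ✓; GC 12/27 = 44.4%, outside 45.2–60.3% ✗; 3' end TTA has 0 G/C, need ≥2 ✗ — fails.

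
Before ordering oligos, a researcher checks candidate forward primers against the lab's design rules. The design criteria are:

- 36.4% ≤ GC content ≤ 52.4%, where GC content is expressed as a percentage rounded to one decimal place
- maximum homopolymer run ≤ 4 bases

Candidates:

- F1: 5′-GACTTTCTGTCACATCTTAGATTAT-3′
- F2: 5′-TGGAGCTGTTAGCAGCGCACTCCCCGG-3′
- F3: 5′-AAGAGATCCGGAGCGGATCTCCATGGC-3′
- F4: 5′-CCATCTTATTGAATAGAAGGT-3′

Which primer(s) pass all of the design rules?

F1 (25 nt, A=6 T=11 G=3 C=5): GC 8/25 = 32.0%, outside 36.4–52.4% ✗; longest run = 3 ✓ — fails.
F2 (27 nt, A=4 T=5 G=9 C=9): GC 18/27 = 66.7%, outside 36.4–52.4% ✗; longest run = 4 ✓ — fails.
F3 (27 nt, A=7 T=4 G=9 C=7): GC 16/27 = 59.3%, outside 36.4–52.4% ✗; longest run = 2 ✓ — fails.
F4 (21 nt, A=7 T=7 G=4 C=3): GC 7/21 = 33.3%, outside 36.4–52.4% ✗; longest run = 2 ✓ — fails.

None of the candidates satisfy all criteria.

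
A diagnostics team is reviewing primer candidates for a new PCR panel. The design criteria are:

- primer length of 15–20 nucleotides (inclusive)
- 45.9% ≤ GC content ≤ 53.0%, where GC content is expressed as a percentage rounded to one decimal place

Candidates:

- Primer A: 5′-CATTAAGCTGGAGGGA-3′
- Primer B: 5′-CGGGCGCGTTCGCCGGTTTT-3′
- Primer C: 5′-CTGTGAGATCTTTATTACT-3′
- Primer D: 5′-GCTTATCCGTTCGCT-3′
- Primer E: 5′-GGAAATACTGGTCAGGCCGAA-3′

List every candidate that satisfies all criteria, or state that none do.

Primer A only.

Primer A (16 nt, A=5 T=3 G=6 C=2): length 16 ✓; GC 8/16 = 50.0% ✓ — passes.
Primer B (20 nt, A=0 T=6 G=8 C=6): length 20 ✓; GC 14/20 = 70.0%, outside 45.9–53.0% ✗ — fails.
Primer C (19 nt, A=4 T=9 G=3 C=3): length 19 ✓; GC 6/19 = 31.6%, outside 45.9–53.0% ✗ — fails.
Primer D (15 nt, A=1 T=6 G=3 C=5): length 15 ✓; GC 8/15 = 53.3%, outside 45.9–53.0% ✗ — fails.
Primer E (21 nt, A=7 T=3 G=7 C=4): length 21, outside 15–20 ✗; GC 11/21 = 52.4% ✓ — fails.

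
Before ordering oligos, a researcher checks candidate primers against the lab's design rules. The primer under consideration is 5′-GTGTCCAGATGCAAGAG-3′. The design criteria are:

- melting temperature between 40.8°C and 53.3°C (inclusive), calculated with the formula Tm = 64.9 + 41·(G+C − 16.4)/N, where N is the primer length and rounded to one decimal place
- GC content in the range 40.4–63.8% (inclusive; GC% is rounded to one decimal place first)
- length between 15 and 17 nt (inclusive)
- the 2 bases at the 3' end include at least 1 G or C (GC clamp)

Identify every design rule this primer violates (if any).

Base counts: A=5, T=3, G=6, C=3 (length 17).
Tm: Tm = 64.9 + 41·(9 − 16.4)/17 = 47.1°C ✓
GC content: GC 9/17 = 52.9% ✓
length: length 17 ✓
GC clamp: 3' end AG has 1 G/C ✓

Meets all criteria.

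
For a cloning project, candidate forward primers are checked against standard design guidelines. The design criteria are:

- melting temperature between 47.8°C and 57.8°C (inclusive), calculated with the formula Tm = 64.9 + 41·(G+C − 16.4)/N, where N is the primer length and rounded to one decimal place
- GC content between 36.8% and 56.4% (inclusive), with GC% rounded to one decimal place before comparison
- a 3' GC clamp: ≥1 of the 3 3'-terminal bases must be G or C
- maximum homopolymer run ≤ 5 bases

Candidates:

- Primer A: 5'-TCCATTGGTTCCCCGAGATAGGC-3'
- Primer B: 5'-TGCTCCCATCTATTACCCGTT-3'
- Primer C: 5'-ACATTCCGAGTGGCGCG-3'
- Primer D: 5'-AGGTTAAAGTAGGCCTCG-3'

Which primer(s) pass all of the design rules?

Primer A (23 nt, A=4 T=6 G=6 C=7): Tm = 64.9 + 41·(13 − 16.4)/23 = 58.8°C, outside 47.8–57.8°C ✗; GC 13/23 = 56.5%, outside 36.8–56.4% ✗; 3' end GGC has 3 G/C ✓; longest run = 4 ✓ — fails.
Primer B (21 nt, A=3 T=8 G=2 C=8): Tm = 64.9 + 41·(10 − 16.4)/21 = 52.4°C ✓; GC 10/21 = 47.6% ✓; 3' end GTT has 1 G/C ✓; longest run = 3 ✓ — passes.
Primer C (17 nt, A=3 T=3 G=6 C=5): Tm = 64.9 + 41·(11 − 16.4)/17 = 51.9°C ✓; GC 11/17 = 64.7%, outside 36.8–56.4% ✗; 3' end GCG has 3 G/C ✓; longest run = 2 ✓ — fails.
Primer D (18 nt, A=5 T=4 G=6 C=3): Tm = 64.9 + 41·(9 − 16.4)/18 = 48.0°C ✓; GC 9/18 = 50.0% ✓; 3' end TCG has 2 G/C ✓; longest run = 3 ✓ — passes.

Primer B and Primer D.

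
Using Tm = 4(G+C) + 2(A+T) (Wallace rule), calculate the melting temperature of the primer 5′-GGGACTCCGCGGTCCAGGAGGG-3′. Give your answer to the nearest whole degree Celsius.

78°C

Base counts: A=3, T=2, G=11, C=6 (length 22).
Tm = 2·(3+2) + 4·(11+6) = 2·5 + 4·17 = 10 + 68 = 78°C.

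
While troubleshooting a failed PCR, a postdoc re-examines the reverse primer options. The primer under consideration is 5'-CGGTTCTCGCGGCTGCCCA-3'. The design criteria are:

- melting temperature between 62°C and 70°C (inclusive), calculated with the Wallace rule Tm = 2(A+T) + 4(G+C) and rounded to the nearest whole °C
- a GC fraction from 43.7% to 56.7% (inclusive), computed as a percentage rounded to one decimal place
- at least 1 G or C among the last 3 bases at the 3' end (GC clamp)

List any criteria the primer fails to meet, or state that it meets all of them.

Fails: GC content.

Base counts: A=1, T=4, G=6, C=8 (length 19).
Tm: Tm = 2·5 + 4·14 = 66°C ✓
GC content: GC 14/19 = 73.7%, outside 43.7–56.7% ✗
GC clamp: 3' end CCA has 2 G/C ✓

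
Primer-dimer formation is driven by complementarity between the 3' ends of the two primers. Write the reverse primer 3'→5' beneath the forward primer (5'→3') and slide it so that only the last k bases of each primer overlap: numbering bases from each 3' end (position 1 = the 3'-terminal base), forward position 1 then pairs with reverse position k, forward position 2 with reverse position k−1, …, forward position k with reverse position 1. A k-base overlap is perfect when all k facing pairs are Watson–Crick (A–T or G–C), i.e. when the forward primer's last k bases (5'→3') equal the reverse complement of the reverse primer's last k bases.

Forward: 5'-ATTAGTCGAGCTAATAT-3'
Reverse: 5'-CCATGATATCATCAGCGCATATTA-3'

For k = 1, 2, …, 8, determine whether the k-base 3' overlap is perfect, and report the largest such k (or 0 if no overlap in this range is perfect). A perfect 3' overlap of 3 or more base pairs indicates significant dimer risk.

Last 8 bases (5'→3') — forward …GCTAATAT, reverse …GCATATTA.
Reverse complement of the reverse primer's last 8 bases: TAATATGC; its first k bases are the reverse complement of the reverse primer's last k bases, so a perfect k-base overlap needs the forward primer's last k bases to equal them.
Comparing (forward last k vs required): k=1: T vs T ✓; k=2: AT vs TA ✗; k=3: TAT vs TAA ✗; k=4: ATAT vs TAAT ✗; k=5: AATAT vs TAATA ✗; k=6: TAATAT vs TAATAT ✓; k=7: CTAATAT vs TAATATG ✗; k=8: GCTAATAT vs TAATATGC ✗.
Perfect overlaps at k = 1, 6; the largest is 6.

Longest perfect overlap: 6 complementary base pairs; significant dimer risk (threshold 3).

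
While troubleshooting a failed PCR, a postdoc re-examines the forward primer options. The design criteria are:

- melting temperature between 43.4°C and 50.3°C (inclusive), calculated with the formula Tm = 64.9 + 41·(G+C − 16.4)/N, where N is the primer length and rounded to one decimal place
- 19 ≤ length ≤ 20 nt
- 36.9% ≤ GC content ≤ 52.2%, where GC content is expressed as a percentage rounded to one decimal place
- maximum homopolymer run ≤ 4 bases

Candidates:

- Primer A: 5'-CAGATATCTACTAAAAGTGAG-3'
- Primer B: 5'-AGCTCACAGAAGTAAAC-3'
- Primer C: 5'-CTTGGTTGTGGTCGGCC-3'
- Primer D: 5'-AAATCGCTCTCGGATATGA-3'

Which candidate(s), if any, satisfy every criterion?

Primer D only.

Primer A (21 nt, A=9 T=5 G=4 C=3): Tm = 64.9 + 41·(7 − 16.4)/21 = 46.5°C ✓; length 21, outside 19–20 ✗; GC 7/21 = 33.3%, outside 36.9–52.2% ✗; longest run = 4 ✓ — fails.
Primer B (17 nt, A=8 T=2 G=3 C=4): Tm = 64.9 + 41·(7 − 16.4)/17 = 42.2°C, outside 43.4–50.3°C ✗; length 17, outside 19–20 ✗; GC 7/17 = 41.2% ✓; longest run = 3 ✓ — fails.
Primer C (17 nt, A=0 T=6 G=7 C=4): Tm = 64.9 + 41·(11 − 16.4)/17 = 51.9°C, outside 43.4–50.3°C ✗; length 17, outside 19–20 ✗; GC 11/17 = 64.7%, outside 36.9–52.2% ✗; longest run = 2 ✓ — fails.
Primer D (19 nt, A=6 T=5 G=4 C=4): Tm = 64.9 + 41·(8 − 16.4)/19 = 46.8°C ✓; length 19 ✓; GC 8/19 = 42.1% ✓; longest run = 3 ✓ — passes.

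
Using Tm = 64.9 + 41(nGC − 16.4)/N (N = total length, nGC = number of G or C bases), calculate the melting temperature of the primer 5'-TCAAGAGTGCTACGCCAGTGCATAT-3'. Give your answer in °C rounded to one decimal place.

Base counts: A=7, T=6, G=6, C=6; G+C = 12, N = 25.
Tm = 64.9 + 41·(12 − 16.4)/25 = 64.9 + -180.40/25 = 57.7°C.

57.7°C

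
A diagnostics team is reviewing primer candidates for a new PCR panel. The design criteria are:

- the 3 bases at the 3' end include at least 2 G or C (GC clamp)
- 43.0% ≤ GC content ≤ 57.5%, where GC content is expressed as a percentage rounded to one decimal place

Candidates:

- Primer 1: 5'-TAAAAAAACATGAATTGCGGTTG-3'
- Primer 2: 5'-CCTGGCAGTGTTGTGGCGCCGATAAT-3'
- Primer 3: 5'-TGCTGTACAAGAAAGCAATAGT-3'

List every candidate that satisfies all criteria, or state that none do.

None of the candidates satisfy all criteria.

Primer 1 (23 nt, A=10 T=6 G=5 C=2): 3' end TTG has 1 G/C, need ≥2 ✗; GC 7/23 = 30.4%, outside 43.0–57.5% ✗ — fails.
Primer 2 (26 nt, A=4 T=7 G=9 C=6): 3' end AAT has 0 G/C, need ≥2 ✗; GC 15/26 = 57.7%, outside 43.0–57.5% ✗ — fails.
Primer 3 (22 nt, A=9 T=5 G=5 C=3): 3' end AGT has 1 G/C, need ≥2 ✗; GC 8/22 = 36.4%, outside 43.0–57.5% ✗ — fails.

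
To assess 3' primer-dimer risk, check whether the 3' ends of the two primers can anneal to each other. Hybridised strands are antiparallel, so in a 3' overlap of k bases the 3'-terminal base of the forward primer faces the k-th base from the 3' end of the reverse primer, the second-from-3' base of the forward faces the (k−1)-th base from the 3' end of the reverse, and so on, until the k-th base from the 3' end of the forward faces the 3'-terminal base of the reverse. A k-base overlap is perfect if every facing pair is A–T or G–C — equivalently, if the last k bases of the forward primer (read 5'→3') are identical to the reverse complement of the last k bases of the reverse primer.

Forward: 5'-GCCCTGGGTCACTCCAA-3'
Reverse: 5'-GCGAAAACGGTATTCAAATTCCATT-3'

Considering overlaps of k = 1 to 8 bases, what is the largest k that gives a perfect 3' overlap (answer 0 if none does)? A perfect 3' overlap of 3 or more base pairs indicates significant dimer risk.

Last 8 bases (5'→3') — forward …CACTCCAA, reverse …ATTCCATT.
Reverse complement of the reverse primer's last 8 bases: AATGGAAT; its first k bases are the reverse complement of the reverse primer's last k bases, so a perfect k-base overlap needs the forward primer's last k bases to equal them.
Comparing (forward last k vs required): k=1: A vs A ✓; k=2: AA vs AA ✓; k=3: CAA vs AAT ✗; k=4: CCAA vs AATG ✗; k=5: TCCAA vs AATGG ✗; k=6: CTCCAA vs AATGGA ✗; k=7: ACTCCAA vs AATGGAA ✗; k=8: CACTCCAA vs AATGGAAT ✗.
Perfect overlaps at k = 1, 2; the largest is 2.

Longest perfect overlap: 2 complementary base pairs; below the dimer-risk threshold (threshold 3).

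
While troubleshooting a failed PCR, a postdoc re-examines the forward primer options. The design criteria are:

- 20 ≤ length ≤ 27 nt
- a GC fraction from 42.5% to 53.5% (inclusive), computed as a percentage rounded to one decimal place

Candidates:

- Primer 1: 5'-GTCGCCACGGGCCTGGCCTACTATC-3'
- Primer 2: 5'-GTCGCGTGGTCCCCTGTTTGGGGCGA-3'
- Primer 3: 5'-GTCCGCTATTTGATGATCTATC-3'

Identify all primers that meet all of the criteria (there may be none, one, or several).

None of the candidates satisfy all criteria.

Primer 1 (25 nt, A=3 T=5 G=7 C=10): length 25 ✓; GC 17/25 = 68.0%, outside 42.5–53.5% ✗ — fails.
Primer 2 (26 nt, A=1 T=7 G=11 C=7): length 26 ✓; GC 18/26 = 69.2%, outside 42.5–53.5% ✗ — fails.
Primer 3 (22 nt, A=4 T=9 G=4 C=5): length 22 ✓; GC 9/22 = 40.9%, outside 42.5–53.5% ✗ — fails.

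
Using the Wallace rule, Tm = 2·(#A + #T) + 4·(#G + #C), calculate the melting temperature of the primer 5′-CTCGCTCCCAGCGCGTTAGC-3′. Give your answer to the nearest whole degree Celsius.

68°C

Base counts: A=2, T=4, G=5, C=9 (length 20).
Tm = 2·(2+4) + 4·(5+9) = 2·6 + 4·14 = 12 + 56 = 68°C.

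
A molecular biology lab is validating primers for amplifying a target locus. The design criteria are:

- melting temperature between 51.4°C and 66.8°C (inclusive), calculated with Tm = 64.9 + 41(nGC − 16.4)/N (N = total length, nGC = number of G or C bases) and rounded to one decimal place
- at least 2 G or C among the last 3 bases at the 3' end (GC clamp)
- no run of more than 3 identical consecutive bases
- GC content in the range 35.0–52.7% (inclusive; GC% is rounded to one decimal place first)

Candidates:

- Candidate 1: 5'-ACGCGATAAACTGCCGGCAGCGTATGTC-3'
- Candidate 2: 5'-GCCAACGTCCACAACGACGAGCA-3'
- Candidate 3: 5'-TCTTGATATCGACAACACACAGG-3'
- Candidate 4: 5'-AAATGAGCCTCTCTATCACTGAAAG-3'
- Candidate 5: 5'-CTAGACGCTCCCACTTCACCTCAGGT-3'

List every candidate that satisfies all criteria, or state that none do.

Candidate 1 (28 nt, A=7 T=5 G=8 C=8): Tm = 64.9 + 41·(16 − 16.4)/28 = 64.3°C ✓; 3' end GTC has 2 G/C ✓; longest run = 3 ✓; GC 16/28 = 57.1%, outside 35.0–52.7% ✗ — fails.
Candidate 2 (23 nt, A=8 T=1 G=5 C=9): Tm = 64.9 + 41·(14 − 16.4)/23 = 60.6°C ✓; 3' end GCA has 2 G/C ✓; longest run = 2 ✓; GC 14/23 = 60.9%, outside 35.0–52.7% ✗ — fails.
Candidate 3 (23 nt, A=8 T=5 G=4 C=6): Tm = 64.9 + 41·(10 − 16.4)/23 = 53.5°C ✓; 3' end AGG has 2 G/C ✓; longest run = 2 ✓; GC 10/23 = 43.5% ✓ — passes.
Candidate 4 (25 nt, A=9 T=6 G=4 C=6): Tm = 64.9 + 41·(10 − 16.4)/25 = 54.4°C ✓; 3' end AAG has 1 G/C, need ≥2 ✗; longest run = 3 ✓; GC 10/25 = 40.0% ✓ — fails.
Candidate 5 (26 nt, A=5 T=6 G=4 C=11): Tm = 64.9 + 41·(15 − 16.4)/26 = 62.7°C ✓; 3' end GGT has 2 G/C ✓; longest run = 3 ✓; GC 15/26 = 57.7%, outside 35.0–52.7% ✗ — fails.

Candidate 3 only.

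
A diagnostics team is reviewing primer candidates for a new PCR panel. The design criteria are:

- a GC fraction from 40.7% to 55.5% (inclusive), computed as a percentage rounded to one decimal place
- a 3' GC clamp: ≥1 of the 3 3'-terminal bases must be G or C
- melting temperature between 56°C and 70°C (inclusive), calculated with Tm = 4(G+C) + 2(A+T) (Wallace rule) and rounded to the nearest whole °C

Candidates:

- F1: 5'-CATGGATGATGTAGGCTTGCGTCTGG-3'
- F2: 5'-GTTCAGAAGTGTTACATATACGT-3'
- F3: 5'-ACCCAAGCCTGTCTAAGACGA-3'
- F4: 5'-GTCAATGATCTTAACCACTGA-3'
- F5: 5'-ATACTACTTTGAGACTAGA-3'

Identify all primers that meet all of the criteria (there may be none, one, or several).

F1 (26 nt, A=4 T=8 G=10 C=4): GC 14/26 = 53.8% ✓; 3' end TGG has 2 G/C ✓; Tm = 2·12 + 4·14 = 80°C, outside 56–70°C ✗ — fails.
F2 (23 nt, A=7 T=8 G=5 C=3): GC 8/23 = 34.8%, outside 40.7–55.5% ✗; 3' end CGT has 2 G/C ✓; Tm = 2·15 + 4·8 = 62°C ✓ — fails.
F3 (21 nt, A=7 T=3 G=4 C=7): GC 11/21 = 52.4% ✓; 3' end CGA has 2 G/C ✓; Tm = 2·10 + 4·11 = 64°C ✓ — passes.
F4 (21 nt, A=7 T=6 G=3 C=5): GC 8/21 = 38.1%, outside 40.7–55.5% ✗; 3' end TGA has 1 G/C ✓; Tm = 2·13 + 4·8 = 58°C ✓ — fails.
F5 (19 nt, A=7 T=6 G=3 C=3): GC 6/19 = 31.6%, outside 40.7–55.5% ✗; 3' end AGA has 1 G/C ✓; Tm = 2·13 + 4·6 = 50°C, outside 56–70°C ✗ — fails.

F3 only.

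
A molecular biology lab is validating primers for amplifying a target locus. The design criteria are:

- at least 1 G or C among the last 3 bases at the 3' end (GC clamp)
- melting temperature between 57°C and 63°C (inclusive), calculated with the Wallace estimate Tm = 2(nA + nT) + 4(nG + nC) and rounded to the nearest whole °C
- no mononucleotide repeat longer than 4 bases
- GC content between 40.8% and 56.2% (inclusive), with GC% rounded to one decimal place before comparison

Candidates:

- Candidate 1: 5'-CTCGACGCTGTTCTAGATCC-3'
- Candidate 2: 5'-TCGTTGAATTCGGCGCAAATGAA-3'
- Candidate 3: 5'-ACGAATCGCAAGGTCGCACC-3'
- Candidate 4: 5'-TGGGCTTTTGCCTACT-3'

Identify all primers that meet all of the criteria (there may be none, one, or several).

Candidate 1 (20 nt, A=3 T=6 G=4 C=7): 3' end TCC has 2 G/C ✓; Tm = 2·9 + 4·11 = 62°C ✓; longest run = 2 ✓; GC 11/20 = 55.0% ✓ — passes.
Candidate 2 (23 nt, A=7 T=6 G=6 C=4): 3' end GAA has 1 G/C ✓; Tm = 2·13 + 4·10 = 66°C, outside 57–63°C ✗; longest run = 3 ✓; GC 10/23 = 43.5% ✓ — fails.
Candidate 3 (20 nt, A=6 T=2 G=5 C=7): 3' end ACC has 2 G/C ✓; Tm = 2·8 + 4·12 = 64°C, outside 57–63°C ✗; longest run = 2 ✓; GC 12/20 = 60.0%, outside 40.8–56.2% ✗ — fails.
Candidate 4 (16 nt, A=1 T=7 G=4 C=4): 3' end ACT has 1 G/C ✓; Tm = 2·8 + 4·8 = 48°C, outside 57–63°C ✗; longest run = 4 ✓; GC 8/16 = 50.0% ✓ — fails.

Candidate 1 only.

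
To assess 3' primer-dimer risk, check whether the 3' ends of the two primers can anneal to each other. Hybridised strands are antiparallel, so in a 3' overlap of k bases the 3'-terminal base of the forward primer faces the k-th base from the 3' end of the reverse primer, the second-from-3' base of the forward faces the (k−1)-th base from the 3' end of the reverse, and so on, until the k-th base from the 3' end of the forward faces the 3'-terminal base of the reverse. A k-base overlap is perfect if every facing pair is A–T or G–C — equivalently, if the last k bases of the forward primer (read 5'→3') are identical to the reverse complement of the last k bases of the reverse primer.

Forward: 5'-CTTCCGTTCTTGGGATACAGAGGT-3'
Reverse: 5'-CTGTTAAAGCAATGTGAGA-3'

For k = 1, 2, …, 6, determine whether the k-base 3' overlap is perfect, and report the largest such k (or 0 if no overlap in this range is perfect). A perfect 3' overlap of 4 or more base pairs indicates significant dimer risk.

Longest perfect overlap: 1 complementary base pair; below the dimer-risk threshold (threshold 4).

Last 6 bases (5'→3') — forward …AGAGGT, reverse …GTGAGA.
Reverse complement of the reverse primer's last 6 bases: TCTCAC; its first k bases are the reverse complement of the reverse primer's last k bases, so a perfect k-base overlap needs the forward primer's last k bases to equal them.
Comparing (forward last k vs required): k=1: T vs T ✓; k=2: GT vs TC ✗; k=3: GGT vs TCT ✗; k=4: AGGT vs TCTC ✗; k=5: GAGGT vs TCTCA ✗; k=6: AGAGGT vs TCTCAC ✗.
Only k = 1 is perfect, so the longest perfect 3' overlap is 1.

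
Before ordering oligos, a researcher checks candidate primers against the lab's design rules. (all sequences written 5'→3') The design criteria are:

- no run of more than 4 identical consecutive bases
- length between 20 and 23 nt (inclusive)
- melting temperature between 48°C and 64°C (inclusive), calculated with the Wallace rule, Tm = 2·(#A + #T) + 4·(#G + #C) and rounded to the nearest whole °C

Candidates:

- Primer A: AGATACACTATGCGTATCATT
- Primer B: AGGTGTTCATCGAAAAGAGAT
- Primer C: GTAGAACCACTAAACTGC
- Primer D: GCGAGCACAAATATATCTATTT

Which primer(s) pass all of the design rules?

Primer A, Primer B and Primer D.

Primer A (21 nt, A=7 T=7 G=3 C=4): longest run = 2 ✓; length 21 ✓; Tm = 2·14 + 4·7 = 56°C ✓ — passes.
Primer B (21 nt, A=8 T=5 G=6 C=2): longest run = 4 ✓; length 21 ✓; Tm = 2·13 + 4·8 = 58°C ✓ — passes.
Primer C (18 nt, A=7 T=3 G=3 C=5): longest run = 3 ✓; length 18, outside 20–23 ✗; Tm = 2·10 + 4·8 = 52°C ✓ — fails.
Primer D (22 nt, A=8 T=7 G=3 C=4): longest run = 3 ✓; length 22 ✓; Tm = 2·15 + 4·7 = 58°C ✓ — passes.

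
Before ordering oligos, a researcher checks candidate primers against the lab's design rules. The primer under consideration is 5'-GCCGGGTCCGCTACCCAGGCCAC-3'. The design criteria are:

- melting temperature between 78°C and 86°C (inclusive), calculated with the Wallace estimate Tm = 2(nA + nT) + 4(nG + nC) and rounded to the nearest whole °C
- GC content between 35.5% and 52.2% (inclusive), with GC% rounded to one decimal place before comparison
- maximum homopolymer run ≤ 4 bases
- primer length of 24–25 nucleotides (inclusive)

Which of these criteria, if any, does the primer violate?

Fails: GC content, length.

Base counts: A=3, T=2, G=7, C=11 (length 23).
Tm: Tm = 2·5 + 4·18 = 82°C ✓
GC content: GC 18/23 = 78.3%, outside 35.5–52.2% ✗
homopolymer run: longest run = 3 ✓
length: length 23, outside 24–25 ✗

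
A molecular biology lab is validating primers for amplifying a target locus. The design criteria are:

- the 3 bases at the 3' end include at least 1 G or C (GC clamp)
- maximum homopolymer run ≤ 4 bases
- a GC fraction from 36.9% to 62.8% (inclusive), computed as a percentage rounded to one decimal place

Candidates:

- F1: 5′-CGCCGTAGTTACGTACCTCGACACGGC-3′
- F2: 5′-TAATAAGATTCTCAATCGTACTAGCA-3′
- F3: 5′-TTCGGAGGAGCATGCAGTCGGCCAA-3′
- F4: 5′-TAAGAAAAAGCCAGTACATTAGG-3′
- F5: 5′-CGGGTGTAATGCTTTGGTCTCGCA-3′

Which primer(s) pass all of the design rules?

F3 and F5.

F1 (27 nt, A=5 T=5 G=7 C=10): 3' end GGC has 3 G/C ✓; longest run = 2 ✓; GC 17/27 = 63.0%, outside 36.9–62.8% ✗ — fails.
F2 (26 nt, A=10 T=8 G=3 C=5): 3' end GCA has 2 G/C ✓; longest run = 2 ✓; GC 8/26 = 30.8%, outside 36.9–62.8% ✗ — fails.
F3 (25 nt, A=6 T=4 G=9 C=6): 3' end CAA has 1 G/C ✓; longest run = 2 ✓; GC 15/25 = 60.0% ✓ — passes.
F4 (23 nt, A=11 T=4 G=5 C=3): 3' end AGG has 2 G/C ✓; longest run = 5, exceeds 4 ✗; GC 8/23 = 34.8%, outside 36.9–62.8% ✗ — fails.
F5 (24 nt, A=3 T=8 G=8 C=5): 3' end GCA has 2 G/C ✓; longest run = 3 ✓; GC 13/24 = 54.2% ✓ — passes.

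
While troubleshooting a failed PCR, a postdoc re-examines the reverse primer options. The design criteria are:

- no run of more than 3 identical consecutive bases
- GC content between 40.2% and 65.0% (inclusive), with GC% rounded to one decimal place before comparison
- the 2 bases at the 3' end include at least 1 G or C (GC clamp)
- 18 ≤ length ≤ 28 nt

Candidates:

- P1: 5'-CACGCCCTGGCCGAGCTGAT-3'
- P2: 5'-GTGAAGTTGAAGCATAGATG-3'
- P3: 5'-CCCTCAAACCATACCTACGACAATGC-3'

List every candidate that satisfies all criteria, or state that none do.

P3 only.

P1 (20 nt, A=3 T=3 G=6 C=8): longest run = 3 ✓; GC 14/20 = 70.0%, outside 40.2–65.0% ✗; 3' end AT has 0 G/C, need ≥1 ✗; length 20 ✓ — fails.
P2 (20 nt, A=7 T=5 G=7 C=1): longest run = 2 ✓; GC 8/20 = 40.0%, outside 40.2–65.0% ✗; 3' end TG has 1 G/C ✓; length 20 ✓ — fails.
P3 (26 nt, A=9 T=4 G=2 C=11): longest run = 3 ✓; GC 13/26 = 50.0% ✓; 3' end GC has 2 G/C ✓; length 26 ✓ — passes.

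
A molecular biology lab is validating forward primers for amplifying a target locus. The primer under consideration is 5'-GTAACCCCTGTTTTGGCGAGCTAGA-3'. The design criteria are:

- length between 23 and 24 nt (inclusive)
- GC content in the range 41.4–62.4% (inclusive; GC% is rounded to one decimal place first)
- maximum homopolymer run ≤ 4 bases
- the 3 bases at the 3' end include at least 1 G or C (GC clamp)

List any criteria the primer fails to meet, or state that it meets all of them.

Base counts: A=5, T=7, G=7, C=6 (length 25).
length: length 25, outside 23–24 ✗
GC content: GC 13/25 = 52.0% ✓
homopolymer run: longest run = 4 ✓
GC clamp: 3' end AGA has 1 G/C ✓

Fails: length.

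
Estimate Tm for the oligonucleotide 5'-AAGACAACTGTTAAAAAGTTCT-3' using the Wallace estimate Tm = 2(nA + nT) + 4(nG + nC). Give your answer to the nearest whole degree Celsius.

Base counts: A=10, T=6, G=3, C=3 (length 22).
Tm = 2·(10+6) + 4·(3+3) = 2·16 + 4·6 = 32 + 24 = 56°C.

56°C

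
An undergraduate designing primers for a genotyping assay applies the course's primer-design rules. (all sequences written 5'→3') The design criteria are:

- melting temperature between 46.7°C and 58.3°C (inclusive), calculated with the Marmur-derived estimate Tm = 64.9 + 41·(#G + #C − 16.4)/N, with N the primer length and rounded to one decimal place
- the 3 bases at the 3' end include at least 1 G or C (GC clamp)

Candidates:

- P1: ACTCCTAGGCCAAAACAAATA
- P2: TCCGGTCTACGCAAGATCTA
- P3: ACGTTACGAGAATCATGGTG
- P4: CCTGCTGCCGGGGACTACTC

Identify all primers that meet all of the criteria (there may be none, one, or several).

P1 (21 nt, A=10 T=3 G=2 C=6): Tm = 64.9 + 41·(8 − 16.4)/21 = 48.5°C ✓; 3' end ATA has 0 G/C, need ≥1 ✗ — fails.
P2 (20 nt, A=5 T=5 G=4 C=6): Tm = 64.9 + 41·(10 − 16.4)/20 = 51.8°C ✓; 3' end CTA has 1 G/C ✓ — passes.
P3 (20 nt, A=6 T=5 G=6 C=3): Tm = 64.9 + 41·(9 − 16.4)/20 = 49.7°C ✓; 3' end GTG has 2 G/C ✓ — passes.
P4 (20 nt, A=2 T=4 G=6 C=8): Tm = 64.9 + 41·(14 − 16.4)/20 = 60.0°C, outside 46.7–58.3°C ✗; 3' end CTC has 2 G/C ✓ — fails.

P2 and P3.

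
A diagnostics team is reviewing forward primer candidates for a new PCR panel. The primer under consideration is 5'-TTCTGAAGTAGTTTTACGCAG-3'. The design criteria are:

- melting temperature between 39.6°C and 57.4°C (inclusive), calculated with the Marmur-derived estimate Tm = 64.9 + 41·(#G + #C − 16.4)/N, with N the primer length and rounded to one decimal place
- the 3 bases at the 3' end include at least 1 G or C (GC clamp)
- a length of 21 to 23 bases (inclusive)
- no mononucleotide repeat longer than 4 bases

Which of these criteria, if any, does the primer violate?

Meets all criteria.

Base counts: A=5, T=8, G=5, C=3 (length 21).
Tm: Tm = 64.9 + 41·(8 − 16.4)/21 = 48.5°C ✓
GC clamp: 3' end CAG has 2 G/C ✓
length: length 21 ✓
homopolymer run: longest run = 4 ✓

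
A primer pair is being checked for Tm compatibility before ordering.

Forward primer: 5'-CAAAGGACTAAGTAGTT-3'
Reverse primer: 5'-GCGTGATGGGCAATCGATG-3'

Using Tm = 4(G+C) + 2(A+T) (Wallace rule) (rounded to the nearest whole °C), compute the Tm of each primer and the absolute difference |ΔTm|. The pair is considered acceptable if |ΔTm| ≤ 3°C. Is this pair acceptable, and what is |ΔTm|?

|ΔTm| = 14°C; the pair is not acceptable.

Forward: A=7 T=4 G=4 C=2 → Tm = 2·11 + 4·6 = 46°C.
Reverse: A=4 T=4 G=8 C=3 → Tm = 2·8 + 4·11 = 60°C.
|ΔTm| = |46 − 60| = 14°C, > 3°C.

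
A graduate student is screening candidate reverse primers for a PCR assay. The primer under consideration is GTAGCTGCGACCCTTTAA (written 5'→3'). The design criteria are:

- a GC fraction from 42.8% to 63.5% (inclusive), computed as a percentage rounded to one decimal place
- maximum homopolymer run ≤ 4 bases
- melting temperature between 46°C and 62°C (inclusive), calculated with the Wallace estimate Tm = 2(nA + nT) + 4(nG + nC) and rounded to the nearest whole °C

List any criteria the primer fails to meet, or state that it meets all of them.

Base counts: A=4, T=5, G=4, C=5 (length 18).
GC content: GC 9/18 = 50.0% ✓
homopolymer run: longest run = 3 ✓
Tm: Tm = 2·9 + 4·9 = 54°C ✓

Meets all criteria.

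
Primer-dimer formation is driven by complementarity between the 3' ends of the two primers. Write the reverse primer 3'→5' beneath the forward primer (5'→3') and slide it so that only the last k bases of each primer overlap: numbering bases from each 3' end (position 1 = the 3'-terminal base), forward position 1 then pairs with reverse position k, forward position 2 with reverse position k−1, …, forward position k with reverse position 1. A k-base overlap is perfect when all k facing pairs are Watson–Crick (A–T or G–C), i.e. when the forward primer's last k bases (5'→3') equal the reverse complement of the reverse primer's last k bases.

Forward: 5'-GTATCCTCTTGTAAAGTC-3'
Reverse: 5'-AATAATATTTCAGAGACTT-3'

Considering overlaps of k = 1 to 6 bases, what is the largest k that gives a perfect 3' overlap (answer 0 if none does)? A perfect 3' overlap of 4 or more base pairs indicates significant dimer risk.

Last 6 bases (5'→3') — forward …AAAGTC, reverse …AGACTT.
Reverse complement of the reverse primer's last 6 bases: AAGTCT; its first k bases are the reverse complement of the reverse primer's last k bases, so a perfect k-base overlap needs the forward primer's last k bases to equal them.
Comparing (forward last k vs required): k=1: C vs A ✗; k=2: TC vs AA ✗; k=3: GTC vs AAG ✗; k=4: AGTC vs AAGT ✗; k=5: AAGTC vs AAGTC ✓; k=6: AAAGTC vs AAGTCT ✗.
Only k = 5 is perfect, so the longest perfect 3' overlap is 5.

Longest perfect overlap: 5 complementary base pairs; significant dimer risk (threshold 4).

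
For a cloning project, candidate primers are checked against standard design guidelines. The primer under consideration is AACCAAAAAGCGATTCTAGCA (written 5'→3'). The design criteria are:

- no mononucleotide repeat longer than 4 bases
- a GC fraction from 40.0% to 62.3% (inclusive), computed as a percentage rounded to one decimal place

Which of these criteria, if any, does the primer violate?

Fails: homopolymer run, GC content.

Base counts: A=10, T=3, G=3, C=5 (length 21).
homopolymer run: longest run = 5, exceeds 4 ✗
GC content: GC 8/21 = 38.1%, outside 40.0–62.3% ✗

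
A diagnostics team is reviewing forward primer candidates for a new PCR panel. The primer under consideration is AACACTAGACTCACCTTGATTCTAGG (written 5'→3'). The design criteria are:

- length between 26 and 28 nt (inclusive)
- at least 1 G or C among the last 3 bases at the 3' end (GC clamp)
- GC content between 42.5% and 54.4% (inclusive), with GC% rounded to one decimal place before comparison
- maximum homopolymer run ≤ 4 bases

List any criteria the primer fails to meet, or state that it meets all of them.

Base counts: A=8, T=7, G=4, C=7 (length 26).
length: length 26 ✓
GC clamp: 3' end AGG has 2 G/C ✓
GC content: GC 11/26 = 42.3%, outside 42.5–54.4% ✗
homopolymer run: longest run = 2 ✓

Fails: GC content.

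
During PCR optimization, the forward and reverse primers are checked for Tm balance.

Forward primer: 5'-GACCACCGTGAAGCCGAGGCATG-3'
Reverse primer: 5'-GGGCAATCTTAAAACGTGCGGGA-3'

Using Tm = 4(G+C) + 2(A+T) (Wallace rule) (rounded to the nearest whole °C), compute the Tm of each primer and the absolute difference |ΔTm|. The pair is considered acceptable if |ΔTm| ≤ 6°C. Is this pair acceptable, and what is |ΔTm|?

Forward: A=6 T=2 G=8 C=7 → Tm = 2·8 + 4·15 = 76°C.
Reverse: A=7 T=4 G=8 C=4 → Tm = 2·11 + 4·12 = 70°C.
|ΔTm| = |76 − 70| = 6°C, ≤ 6°C.

|ΔTm| = 6°C; the pair is acceptable.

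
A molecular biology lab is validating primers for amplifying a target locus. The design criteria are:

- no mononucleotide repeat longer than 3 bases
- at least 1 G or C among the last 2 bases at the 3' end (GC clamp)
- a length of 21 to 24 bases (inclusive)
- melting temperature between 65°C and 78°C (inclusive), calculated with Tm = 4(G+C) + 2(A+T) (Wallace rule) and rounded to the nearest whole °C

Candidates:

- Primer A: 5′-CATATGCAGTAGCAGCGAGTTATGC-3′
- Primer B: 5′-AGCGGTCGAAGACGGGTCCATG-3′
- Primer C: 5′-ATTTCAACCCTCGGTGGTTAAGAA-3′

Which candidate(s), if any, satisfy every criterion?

Primer A (25 nt, A=7 T=6 G=7 C=5): longest run = 2 ✓; 3' end GC has 2 G/C ✓; length 25, outside 21–24 ✗; Tm = 2·13 + 4·12 = 74°C ✓ — fails.
Primer B (22 nt, A=5 T=3 G=9 C=5): longest run = 3 ✓; 3' end TG has 1 G/C ✓; length 22 ✓; Tm = 2·8 + 4·14 = 72°C ✓ — passes.
Primer C (24 nt, A=7 T=7 G=5 C=5): longest run = 3 ✓; 3' end AA has 0 G/C, need ≥1 ✗; length 24 ✓; Tm = 2·14 + 4·10 = 68°C ✓ — fails.

Primer B only.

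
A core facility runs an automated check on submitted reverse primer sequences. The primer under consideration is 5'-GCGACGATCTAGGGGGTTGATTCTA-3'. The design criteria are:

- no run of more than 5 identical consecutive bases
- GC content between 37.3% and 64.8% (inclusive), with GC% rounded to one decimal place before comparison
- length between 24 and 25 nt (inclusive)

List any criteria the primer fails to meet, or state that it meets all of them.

Meets all criteria.

Base counts: A=5, T=7, G=9, C=4 (length 25).
homopolymer run: longest run = 5 ✓
GC content: GC 13/25 = 52.0% ✓
length: length 25 ✓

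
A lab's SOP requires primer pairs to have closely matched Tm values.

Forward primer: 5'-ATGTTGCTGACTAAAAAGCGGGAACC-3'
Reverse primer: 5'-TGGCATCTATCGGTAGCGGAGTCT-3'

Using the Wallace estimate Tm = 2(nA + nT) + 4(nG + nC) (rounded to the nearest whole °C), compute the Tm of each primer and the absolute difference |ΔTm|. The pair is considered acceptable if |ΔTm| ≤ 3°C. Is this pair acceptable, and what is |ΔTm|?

|ΔTm| = 2°C; the pair is acceptable.

Forward: A=9 T=5 G=7 C=5 → Tm = 2·14 + 4·12 = 76°C.
Reverse: A=4 T=7 G=8 C=5 → Tm = 2·11 + 4·13 = 74°C.
|ΔTm| = |76 − 74| = 2°C, ≤ 3°C.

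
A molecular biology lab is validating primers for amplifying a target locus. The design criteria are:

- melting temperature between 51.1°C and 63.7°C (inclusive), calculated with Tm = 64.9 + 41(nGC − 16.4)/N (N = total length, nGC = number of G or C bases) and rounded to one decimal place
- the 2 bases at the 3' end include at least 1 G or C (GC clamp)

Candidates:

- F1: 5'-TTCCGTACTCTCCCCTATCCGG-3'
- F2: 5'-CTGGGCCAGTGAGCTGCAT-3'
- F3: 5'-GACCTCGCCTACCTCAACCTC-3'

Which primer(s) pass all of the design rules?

F1 (22 nt, A=2 T=7 G=3 C=10): Tm = 64.9 + 41·(13 − 16.4)/22 = 58.6°C ✓; 3' end GG has 2 G/C ✓ — passes.
F2 (19 nt, A=3 T=4 G=7 C=5): Tm = 64.9 + 41·(12 − 16.4)/19 = 55.4°C ✓; 3' end AT has 0 G/C, need ≥1 ✗ — fails.
F3 (21 nt, A=4 T=4 G=2 C=11): Tm = 64.9 + 41·(13 − 16.4)/21 = 58.3°C ✓; 3' end TC has 1 G/C ✓ — passes.

F1 and F3.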